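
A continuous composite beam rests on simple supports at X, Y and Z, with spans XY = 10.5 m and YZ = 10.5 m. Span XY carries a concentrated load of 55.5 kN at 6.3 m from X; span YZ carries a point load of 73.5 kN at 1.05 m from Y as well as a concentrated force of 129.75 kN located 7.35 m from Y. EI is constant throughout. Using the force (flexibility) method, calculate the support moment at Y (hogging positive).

Take M_Y as the redundant. Released structure: two simple spans XY and YZ with a hinge at Y.
Rotations at Y on the released spans (each span's end-slope, ×1/EI):
  span XY: point load 55.5 at a = 6.3: Pab(L + a)/(6LEI) = 391.6/EI
  span YZ: point load 73.5 at a = 1.05: Pab(L + b)/(6LEI) = 230.9/EI
  span YZ: point load 129.75 at a = 7.35: Pab(L + b)/(6LEI) = 650.9/EI
  relative rotation θ_0 = (391.6 + 881.8)/EI = 1273/EI
A unit hogging moment at Y produces rotation L₁/(3EI) + L₂/(3EI) = 7/EI.
Compatibility: M_Y·(L₁+L₂)/(3EI) = θ_0, giving M_Y = 181.9 kN·m (hogging).

M_Y = 181.9 kN·m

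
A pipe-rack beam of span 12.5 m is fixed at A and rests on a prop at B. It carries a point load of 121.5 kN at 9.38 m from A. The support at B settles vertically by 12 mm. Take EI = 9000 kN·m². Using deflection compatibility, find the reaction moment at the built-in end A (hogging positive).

M_A = 179.8 kN·m

Take the reaction at B as the redundant and release it; the primary structure is a cantilever fixed at A.
Free-end deflection of the primary structure under the applied loading (downward +):
  point load 121.5 at a = 9.38: Pa²(3L − a)/(6EI) = 50101/EI
Flexibility coefficient — unit upward force at B: δ_{BB} = L³/(3EI) = 651/EI.
With EI = 9000 kN·m²: δ_0 = 5.5668 m and δ_{BB} = 0.072338 m/kN.
Compatibility — the beam at B must follow the support down by 0.012 m: δ_0 − R_B·δ_{BB} = 0.012, so R_B = (5.5668 − 0.012)/0.072338 = 76.79 kN.
Moment equilibrium about A: M_A = Σ(load moments about A) − R_B·L = 1140 − 76.79×12.5 = 179.8 kN·m.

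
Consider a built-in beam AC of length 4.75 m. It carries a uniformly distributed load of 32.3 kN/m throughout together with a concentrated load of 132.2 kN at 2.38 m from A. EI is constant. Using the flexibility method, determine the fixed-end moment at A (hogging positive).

M_A = 139.1 kN·m

Release both end moments; the primary structure is a simply-supported span AC with redundants M_A and M_C.
Simple-span end rotations at A and C under the given loads:
  at A: UDL 32.3: wL³/(24EI) = 144.2/EI
  at C: UDL 32.3: wL³/(24EI) = 144.2/EI
  at A: point load 132.2 at a = 2.38: Pab(L + b)/(6LEI) = 186.3/EI
  at C: point load 132.2 at a = 2.38: Pab(L + a)/(6LEI) = 186.6/EI
  θ_A0 = 330.5/EI,  θ_C0 = 330.8/EI
Flexibility coefficients: a unit moment at one end gives L/(3EI) there and L/(6EI) at the far end, so f₁₁ = f₂₂ = 1.583/EI and f₁₂ = f₂₁ = 0.7917/EI.
Compatibility — zero rotation at each built-in end:
  1.583 M_A + 0.7917 M_C = 330.5
  0.7917 M_A + 1.583 M_C = 330.8
Solving the pair gives M_A = 139.1 kN·m and M_C = 139.4 kN·m (hogging).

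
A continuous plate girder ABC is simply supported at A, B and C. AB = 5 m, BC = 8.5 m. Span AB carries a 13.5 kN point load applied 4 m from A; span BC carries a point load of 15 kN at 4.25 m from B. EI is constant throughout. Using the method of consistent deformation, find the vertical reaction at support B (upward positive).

R_B = 24.22 kN

Take M_B as the redundant. Released structure: two simple spans AB and BC with a hinge at B.
Discontinuity in slope at B on the released structure — sum the simple-span end rotations:
  span AB: point load 13.5 at a = 4: Pab(L + a)/(6LEI) = 16.2/EI
  span BC: point load 15 at a = 4.25: Pab(L + b)/(6LEI) = 67.73/EI
  relative rotation θ_0 = (16.2 + 67.73)/EI = 83.93/EI
A unit hogging moment at B produces rotation L₁/(3EI) + L₂/(3EI) = 4.5/EI.
Compatibility: M_B·(L₁+L₂)/(3EI) = θ_0, giving M_B = 18.65 kN·m (hogging).
Span AB, ΣM about A with M_B applied at B: R_B^{AB}·5 = 54 + 18.65, so R_B^{AB} = 14.53 kN and R_A = 13.5 − 14.53 = -1.03 kN.
Span BC, ΣM about C: R_B^{BC}·8.5 = 63.75 + 18.65, so R_B^{BC} = 9.694 kN and R_C = 15 − 9.694 = 5.306 kN.
R_B = 14.53 + 9.694 = 24.22 kN.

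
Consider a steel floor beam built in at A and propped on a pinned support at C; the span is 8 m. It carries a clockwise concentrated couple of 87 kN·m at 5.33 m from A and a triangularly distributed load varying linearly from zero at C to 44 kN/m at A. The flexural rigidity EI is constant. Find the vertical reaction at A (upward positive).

R_A = 126.3 kN

Take the reaction at C as the redundant and release it; the primary structure is a cantilever fixed at A.
Primary-structure tip deflection at C by superposition:
  clockwise couple 87 at a = 5.33: M₀a(2L − a)/(2EI) = 2474/EI
  triangular load, peak 44 at the fixed end: w₀L⁴/(30EI) = 6007/EI
  δ_0 = 8481/EI
Flexibility coefficient — unit upward force at C: δ_{CC} = L³/(3EI) = 170.7/EI.
The prop prevents deflection at C: R_C = δ_0/δ_{CC} = 8481/170.7 = 49.7 kN.
Vertical equilibrium: R_A = ΣP − R_C = 176 − 49.7 = 126.3 kN.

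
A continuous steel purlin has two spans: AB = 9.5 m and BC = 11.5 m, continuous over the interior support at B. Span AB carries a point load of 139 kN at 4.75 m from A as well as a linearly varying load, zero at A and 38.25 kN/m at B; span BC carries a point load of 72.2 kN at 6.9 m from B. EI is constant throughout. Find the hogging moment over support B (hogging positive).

Insert a hinge at B; M_B is the redundant, and each span becomes simply supported.
Discontinuity in slope at B on the released structure — sum the simple-span end rotations:
  span AB: point load 139 at a = 4.75: Pab(L + a)/(6LEI) = 784/EI
  span AB: triangular load, peak 38.25: w₀L³/(45EI) = 728.8/EI
  span BC: point load 72.2 at a = 6.9: Pab(L + b)/(6LEI) = 534.7/EI
  relative rotation θ_0 = (1513 + 534.7)/EI = 2048/EI
A unit hogging moment at B produces rotation L₁/(3EI) + L₂/(3EI) = 7/EI.
Compatibility: M_B·(L₁+L₂)/(3EI) = θ_0, giving M_B = 292.5 kN·m (hogging).

M_B = 292.5 kN·m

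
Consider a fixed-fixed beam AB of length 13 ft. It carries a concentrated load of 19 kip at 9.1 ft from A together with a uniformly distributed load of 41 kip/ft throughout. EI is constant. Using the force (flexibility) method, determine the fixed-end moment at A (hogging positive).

M_A = 593 kip·ft

Release both end moments; the primary structure is a simply-supported span AB with redundants M_A and M_B.
End rotations of the released simple span under the applied load (×1/EI):
  at A: point load 19 at a = 9.1: Pab(L + b)/(6LEI) = 146.1/EI
  at B: point load 19 at a = 9.1: Pab(L + a)/(6LEI) = 191.1/EI
  at A: UDL 41: wL³/(24EI) = 3753/EI
  at B: UDL 41: wL³/(24EI) = 3753/EI
  θ_A0 = 3899/EI,  θ_B0 = 3944/EI
Flexibility coefficients: a unit moment at one end gives L/(3EI) there and L/(6EI) at the far end, so f₁₁ = f₂₂ = 4.333/EI and f₁₂ = f₂₁ = 2.167/EI.
Compatibility — zero rotation at each built-in end:
  4.333 M_A + 2.167 M_B = 3899
  2.167 M_A + 4.333 M_B = 3944
Solving the pair gives M_A = 593 kip·ft and M_B = 613.7 kip·ft (hogging).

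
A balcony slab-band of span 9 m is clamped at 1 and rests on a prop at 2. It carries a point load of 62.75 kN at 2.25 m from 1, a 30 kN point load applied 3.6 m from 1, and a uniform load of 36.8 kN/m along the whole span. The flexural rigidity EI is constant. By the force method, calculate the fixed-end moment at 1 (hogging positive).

Remove the prop at 2; the released (primary) structure is a cantilever built in at 1.
Primary-structure tip deflection at 2 by superposition:
  point load 62.75 at a = 2.25: Pa²(3L − a)/(6EI) = 1310/EI
  point load 30 at a = 3.6: Pa²(3L − a)/(6EI) = 1516/EI
  UDL 36.8: wL⁴/(8EI) = 30181/EI
  δ_0 = 33007/EI
Tip deflection under a unit load at 2: L³/(3EI) = 243/EI.
Compatibility at 2: δ_0 − R_2·δ_{22} = 0, so R_2 = 33007/243 = 135.8 kN.
Moment equilibrium about 1: M_1 = Σ(load moments about 1) − R_2·L = 1740 − 135.8×9 = 517.1 kN·m.

M_1 = 517.1 kN·m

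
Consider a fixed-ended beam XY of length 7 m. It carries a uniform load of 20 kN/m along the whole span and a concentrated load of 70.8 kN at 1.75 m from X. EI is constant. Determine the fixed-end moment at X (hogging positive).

Take the two fixed-end moments M_X, M_Y as redundants; the released structure is the simple span XY.
On the primary (simply-supported) span, the end slopes from the loading are:
  at X: UDL 20: wL³/(24EI) = 285.8/EI
  at Y: UDL 20: wL³/(24EI) = 285.8/EI
  at X: point load 70.8 at a = 1.75: Pab(L + b)/(6LEI) = 189.7/EI
  at Y: point load 70.8 at a = 1.75: Pab(L + a)/(6LEI) = 135.5/EI
  θ_X0 = 475.6/EI,  θ_Y0 = 421.3/EI
Flexibility coefficients: a unit moment at one end gives L/(3EI) there and L/(6EI) at the far end, so f₁₁ = f₂₂ = 2.333/EI and f₁₂ = f₂₁ = 1.167/EI.
Compatibility — zero rotation at each built-in end:
  2.333 M_X + 1.167 M_Y = 475.6
  1.167 M_X + 2.333 M_Y = 421.3
Solving the pair gives M_X = 151.4 kN·m and M_Y = 104.9 kN·m (hogging).

M_X = 151.4 kN·m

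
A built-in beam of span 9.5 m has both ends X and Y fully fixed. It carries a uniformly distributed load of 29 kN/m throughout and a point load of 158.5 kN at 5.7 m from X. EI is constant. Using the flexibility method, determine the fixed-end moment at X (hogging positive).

M_X = 362.7 kN·m

Release both end moments; the primary structure is a simply-supported span XY with redundants M_X and M_Y.
Simple-span end rotations at X and Y under the given loads:
  at X: UDL 29: wL³/(24EI) = 1036/EI
  at Y: UDL 29: wL³/(24EI) = 1036/EI
  at X: point load 158.5 at a = 5.7: Pab(L + b)/(6LEI) = 801.1/EI
  at Y: point load 158.5 at a = 5.7: Pab(L + a)/(6LEI) = 915.5/EI
  θ_X0 = 1837/EI,  θ_Y0 = 1951/EI
Flexibility coefficients: a unit moment at one end gives L/(3EI) there and L/(6EI) at the far end, so f₁₁ = f₂₂ = 3.167/EI and f₁₂ = f₂₁ = 1.583/EI.
Compatibility — zero rotation at each built-in end:
  3.167 M_X + 1.583 M_Y = 1837
  1.583 M_X + 3.167 M_Y = 1951
Solving the pair gives M_X = 362.7 kN·m and M_Y = 434.9 kN·m (hogging).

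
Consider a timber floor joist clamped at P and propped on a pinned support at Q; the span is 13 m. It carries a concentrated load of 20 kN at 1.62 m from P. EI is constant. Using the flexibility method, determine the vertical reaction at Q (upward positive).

R_Q = 0.4465 kN

Remove the prop at Q; the released (primary) structure is a cantilever built in at P.
Primary-structure tip deflection at Q by superposition:
  point load 20 at a = 1.62: Pa²(3L − a)/(6EI) = 327/EI
Flexibility coefficient — unit upward force at Q: δ_{QQ} = L³/(3EI) = 732.3/EI.
Compatibility at Q: δ_0 − R_Q·δ_{QQ} = 0, so R_Q = 327/732.3 = 0.4465 kN.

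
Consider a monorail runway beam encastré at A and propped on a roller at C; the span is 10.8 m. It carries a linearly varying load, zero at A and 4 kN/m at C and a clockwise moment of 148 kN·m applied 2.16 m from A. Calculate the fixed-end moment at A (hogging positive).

Choose R_C as the redundant. The primary structure is the cantilever fixed at A.
Downward deflection at the released point C due to the loads:
  triangular load, peak 4 at the free end: 11w₀L⁴/(120EI) = 4988/EI
  clockwise couple 148 at a = 2.16: M₀a(2L − a)/(2EI) = 3107/EI
  δ_0 = 8096/EI
Tip deflection under a unit load at C: L³/(3EI) = 419.9/EI.
The prop prevents deflection at C: R_C = δ_0/δ_{CC} = 8096/419.9 = 19.28 kN.
Moment equilibrium about A: M_A = Σ(load moments about A) − R_C·L = 303.5 − 19.28×10.8 = 95.3 kN·m.

M_A = 95.3 kN·m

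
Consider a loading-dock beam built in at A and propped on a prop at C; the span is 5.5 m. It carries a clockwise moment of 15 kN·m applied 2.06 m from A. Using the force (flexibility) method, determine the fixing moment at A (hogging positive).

M_A = 1.302 kN·m

Release the roller at C. Primary structure: cantilever fixed at A.
Primary-structure tip deflection at C by superposition:
  clockwise couple 15 at a = 2.06: M₀a(2L − a)/(2EI) = 138.1/EI
Tip deflection under a unit load at C: L³/(3EI) = 55.46/EI.
The prop prevents deflection at C: R_C = δ_0/δ_{CC} = 138.1/55.46 = 2.491 kN.
Moment equilibrium about A: M_A = Σ(load moments about A) − R_C·L = 15 − 2.491×5.5 = 1.302 kN·m.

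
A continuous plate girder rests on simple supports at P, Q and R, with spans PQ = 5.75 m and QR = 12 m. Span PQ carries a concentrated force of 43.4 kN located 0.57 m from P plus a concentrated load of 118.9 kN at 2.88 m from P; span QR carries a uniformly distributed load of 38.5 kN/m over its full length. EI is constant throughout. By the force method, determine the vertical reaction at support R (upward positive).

Release continuity at Q by inserting a hinge; the redundant is the internal moment M_Q. The primary structure is two simply-supported spans PQ and QR.
Discontinuity in slope at Q on the released structure — sum the simple-span end rotations:
  span PQ: point load 43.4 at a = 0.57: Pab(L + a)/(6LEI) = 23.47/EI
  span PQ: point load 118.9 at a = 2.88: Pab(L + a)/(6LEI) = 245.8/EI
  span QR: UDL 38.5: wL³/(24EI) = 2772/EI
  relative rotation θ_0 = (269.3 + 2772)/EI = 3041/EI
A unit hogging moment at Q produces rotation L₁/(3EI) + L₂/(3EI) = 5.917/EI.
Slope continuity at Q: θ_0 = M_Q·5.917/EI, so M_Q = 3041/5.917 = 514 kN·m (hogging).
Span QR, ΣM about R: R_Q^{QR}·12 = 2772 + 514, so R_Q^{QR} = 273.8 kN and R_R = 462 − 273.8 = 188.2 kN.

R_R = 188.2 kN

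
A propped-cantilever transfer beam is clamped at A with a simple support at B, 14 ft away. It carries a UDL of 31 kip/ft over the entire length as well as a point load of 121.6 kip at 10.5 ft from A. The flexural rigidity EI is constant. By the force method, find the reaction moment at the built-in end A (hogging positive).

Release the roller at B. Primary structure: cantilever fixed at A.
Free-end deflection of the primary structure under the applied loading (downward +):
  UDL 31: wL⁴/(8EI) = 148862/EI
  point load 121.6 at a = 10.5: Pa²(3L − a)/(6EI) = 70384/EI
  δ_0 = 219246/EI
Flexibility coefficient — unit upward force at B: δ_{BB} = L³/(3EI) = 914.7/EI.
The prop prevents deflection at B: R_B = δ_0/δ_{BB} = 219246/914.7 = 239.7 kip.
Moment equilibrium about A: M_A = Σ(load moments about A) − R_B·L = 4315 − 239.7×14 = 959 kip·ft.

M_A = 959 kip·ft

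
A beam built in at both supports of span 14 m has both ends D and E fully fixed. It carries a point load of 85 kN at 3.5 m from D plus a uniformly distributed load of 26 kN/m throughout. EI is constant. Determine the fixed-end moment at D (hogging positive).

Release both end moments; the primary structure is a simply-supported span DE with redundants M_D and M_E.
On the primary (simply-supported) span, the end slopes from the loading are:
  at D: point load 85 at a = 3.5: Pab(L + b)/(6LEI) = 911.1/EI
  at E: point load 85 at a = 3.5: Pab(L + a)/(6LEI) = 650.8/EI
  at D: UDL 26: wL³/(24EI) = 2973/EI
  at E: UDL 26: wL³/(24EI) = 2973/EI
  θ_D0 = 3884/EI,  θ_E0 = 3623/EI
Flexibility coefficients: a unit moment at one end gives L/(3EI) there and L/(6EI) at the far end, so f₁₁ = f₂₂ = 4.667/EI and f₁₂ = f₂₁ = 2.333/EI.
Compatibility — zero rotation at each built-in end:
  4.667 M_D + 2.333 M_E = 3884
  2.333 M_D + 4.667 M_E = 3623
Solving the pair gives M_D = 592 kN·m and M_E = 480.4 kN·m (hogging).

M_D = 592 kN·m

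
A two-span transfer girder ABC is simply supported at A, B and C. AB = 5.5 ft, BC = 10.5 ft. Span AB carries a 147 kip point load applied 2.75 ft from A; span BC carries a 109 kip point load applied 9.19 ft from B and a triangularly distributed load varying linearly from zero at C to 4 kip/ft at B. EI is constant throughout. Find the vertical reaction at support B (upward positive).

Take M_B as the redundant. Released structure: two simple spans AB and BC with a hinge at B.
End slopes at the hinge B, treating each span as simply supported:
  span AB: point load 147 at a = 2.75: Pab(L + a)/(6LEI) = 277.9/EI
  span BC: point load 109 at a = 9.19: Pab(L + b)/(6LEI) = 246/EI
  span BC: triangular load, peak 4: w₀L³/(45EI) = 102.9/EI
  relative rotation θ_0 = (277.9 + 348.9)/EI = 626.8/EI
A unit hogging moment at B produces rotation L₁/(3EI) + L₂/(3EI) = 5.333/EI.
Slope continuity at B: θ_0 = M_B·5.333/EI, so M_B = 626.8/5.333 = 117.5 kip·ft (hogging).
Span AB, ΣM about A with M_B applied at B: R_B^{AB}·5.5 = 404.2 + 117.5, so R_B^{AB} = 94.87 kip and R_A = 147 − 94.87 = 52.13 kip.
Span BC, ΣM about C: R_B^{BC}·10.5 = 289.8 + 117.5, so R_B^{BC} = 38.79 kip and R_C = 130 − 38.79 = 91.21 kip.
R_B = 94.87 + 38.79 = 133.7 kip.

R_B = 133.7 kip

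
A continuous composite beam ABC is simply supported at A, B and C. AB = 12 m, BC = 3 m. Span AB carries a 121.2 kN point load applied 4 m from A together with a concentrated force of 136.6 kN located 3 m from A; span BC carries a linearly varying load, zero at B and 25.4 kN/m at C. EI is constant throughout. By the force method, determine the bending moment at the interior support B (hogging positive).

Release continuity at B by inserting a hinge; the redundant is the internal moment M_B. The primary structure is two simply-supported spans AB and BC.
Rotations at B on the released spans (each span's end-slope, ×1/EI):
  span AB: point load 121.2 at a = 4: Pab(L + a)/(6LEI) = 861.9/EI
  span AB: point load 136.6 at a = 3: Pab(L + a)/(6LEI) = 768.4/EI
  span BC: triangular load, peak 25.4: 7w₀L³/(360EI) = 13.34/EI
  relative rotation θ_0 = (1630 + 13.34)/EI = 1644/EI
A unit hogging moment at B produces rotation L₁/(3EI) + L₂/(3EI) = 5/EI.
Slope continuity at B: θ_0 = M_B·5/EI, so M_B = 1644/5 = 328.7 kN·m (hogging).

M_B = 328.7 kN·m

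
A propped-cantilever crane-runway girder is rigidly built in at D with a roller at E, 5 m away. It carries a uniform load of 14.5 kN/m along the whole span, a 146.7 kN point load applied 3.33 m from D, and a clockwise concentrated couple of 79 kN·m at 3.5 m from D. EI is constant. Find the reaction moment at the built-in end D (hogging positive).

Take the reaction at E as the redundant and release it; the primary structure is a cantilever fixed at D.
Free-end deflection of the primary structure under the applied loading (downward +):
  UDL 14.5: wL⁴/(8EI) = 1133/EI
  point load 146.7 at a = 3.33: Pa²(3L − a)/(6EI) = 3164/EI
  clockwise couple 79 at a = 3.5: M₀a(2L − a)/(2EI) = 898.6/EI
  δ_0 = 5195/EI
Flexibility coefficient — unit upward force at E: δ_{EE} = L³/(3EI) = 41.67/EI.
The prop prevents deflection at E: R_E = δ_0/δ_{EE} = 5195/41.67 = 124.7 kN.
Moment equilibrium about D: M_D = Σ(load moments about D) − R_E·L = 748.8 − 124.7×5 = 125.3 kN·m.

M_D = 125.3 kN·m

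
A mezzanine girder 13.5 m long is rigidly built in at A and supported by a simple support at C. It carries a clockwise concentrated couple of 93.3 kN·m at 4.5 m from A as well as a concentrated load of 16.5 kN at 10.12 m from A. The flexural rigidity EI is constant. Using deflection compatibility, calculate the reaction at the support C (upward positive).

R_C = 16.19 kN

Release the roller at C. Primary structure: cantilever fixed at A.
Primary-structure tip deflection at C by superposition:
  clockwise couple 93.3 at a = 4.5: M₀a(2L − a)/(2EI) = 4723/EI
  point load 16.5 at a = 10.12: Pa²(3L − a)/(6EI) = 8556/EI
  δ_0 = 13280/EI
Tip deflection under a unit load at C: L³/(3EI) = 820.1/EI.
Compatibility at C: δ_0 − R_C·δ_{CC} = 0, so R_C = 13280/820.1 = 16.19 kN.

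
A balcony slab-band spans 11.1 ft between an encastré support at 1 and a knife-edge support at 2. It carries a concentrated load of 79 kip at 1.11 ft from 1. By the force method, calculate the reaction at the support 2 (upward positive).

R_2 = 1.145 kip

Remove the prop at 2; the released (primary) structure is a cantilever built in at 1.
Free-end deflection of the primary structure under the applied loading (downward +):
  point load 79 at a = 1.11: Pa²(3L − a)/(6EI) = 522.2/EI
Flexibility coefficient — unit upward force at 2: δ_{22} = L³/(3EI) = 455.9/EI.
Compatibility at 2: δ_0 − R_2·δ_{22} = 0, so R_2 = 522.2/455.9 = 1.145 kip.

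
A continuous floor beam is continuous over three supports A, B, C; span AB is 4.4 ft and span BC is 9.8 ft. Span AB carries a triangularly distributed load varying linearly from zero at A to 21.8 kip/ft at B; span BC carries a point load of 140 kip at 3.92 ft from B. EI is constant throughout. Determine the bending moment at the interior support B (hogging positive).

Release continuity at B by inserting a hinge; the redundant is the internal moment M_B. The primary structure is two simply-supported spans AB and BC.
Discontinuity in slope at B on the released structure — sum the simple-span end rotations:
  span AB: triangular load, peak 21.8: w₀L³/(45EI) = 41.27/EI
  span BC: point load 140 at a = 3.92: Pab(L + b)/(6LEI) = 860.5/EI
  relative rotation θ_0 = (41.27 + 860.5)/EI = 901.8/EI
A unit hogging moment at B produces rotation L₁/(3EI) + L₂/(3EI) = 4.733/EI.
Compatibility: M_B·(L₁+L₂)/(3EI) = θ_0, giving M_B = 190.5 kip·ft (hogging).

M_B = 190.5 kip·ft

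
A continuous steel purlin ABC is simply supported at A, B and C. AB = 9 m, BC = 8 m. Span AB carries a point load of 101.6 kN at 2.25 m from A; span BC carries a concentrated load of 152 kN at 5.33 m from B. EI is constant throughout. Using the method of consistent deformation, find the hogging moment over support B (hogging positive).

M_B = 141.6 kN·m

Insert a hinge at B; M_B is the redundant, and each span becomes simply supported.
Rotations at B on the released spans (each span's end-slope, ×1/EI):
  span AB: point load 101.6 at a = 2.25: Pab(L + a)/(6LEI) = 321.5/EI
  span BC: point load 152 at a = 5.33: Pab(L + b)/(6LEI) = 480.8/EI
  relative rotation θ_0 = (321.5 + 480.8)/EI = 802.3/EI
A unit hogging moment at B produces rotation L₁/(3EI) + L₂/(3EI) = 5.667/EI.
Compatibility: M_B·(L₁+L₂)/(3EI) = θ_0, giving M_B = 141.6 kN·m (hogging).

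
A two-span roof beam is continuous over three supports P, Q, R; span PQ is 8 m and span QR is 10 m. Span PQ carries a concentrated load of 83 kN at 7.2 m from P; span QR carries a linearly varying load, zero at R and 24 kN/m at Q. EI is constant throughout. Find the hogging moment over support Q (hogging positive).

M_Q = 114.1 kN·m

Insert a hinge at Q; M_Q is the redundant, and each span becomes simply supported.
Rotations at Q on the released spans (each span's end-slope, ×1/EI):
  span PQ: point load 83 at a = 7.2: Pab(L + a)/(6LEI) = 151.4/EI
  span QR: triangular load, peak 24: w₀L³/(45EI) = 533.3/EI
  relative rotation θ_0 = (151.4 + 533.3)/EI = 684.7/EI
A unit hogging moment at Q produces rotation L₁/(3EI) + L₂/(3EI) = 6/EI.
Slope continuity at Q: θ_0 = M_Q·6/EI, so M_Q = 684.7/6 = 114.1 kN·m (hogging).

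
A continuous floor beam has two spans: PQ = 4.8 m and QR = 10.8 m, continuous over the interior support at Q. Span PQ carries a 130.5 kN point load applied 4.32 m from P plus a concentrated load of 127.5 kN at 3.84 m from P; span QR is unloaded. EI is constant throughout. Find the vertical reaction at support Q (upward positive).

Take M_Q as the redundant. Released structure: two simple spans PQ and QR with a hinge at Q.
End slopes at the hinge Q, treating each span as simply supported:
  span PQ: point load 130.5 at a = 4.32: Pab(L + a)/(6LEI) = 85.69/EI
  span PQ: point load 127.5 at a = 3.84: Pab(L + a)/(6LEI) = 141/EI
  relative rotation θ_0 = (226.7 + 0)/EI = 226.7/EI
A unit hogging moment at Q produces rotation L₁/(3EI) + L₂/(3EI) = 5.2/EI.
Slope continuity at Q: θ_0 = M_Q·5.2/EI, so M_Q = 226.7/5.2 = 43.6 kN·m (hogging).
Span PQ, ΣM about P with M_Q applied at Q: R_Q^{PQ}·4.8 = 1053 + 43.6, so R_Q^{PQ} = 228.5 kN and R_P = 258 − 228.5 = 29.47 kN.
Span QR, ΣM about R: R_Q^{QR}·10.8 = 0 + 43.6, so R_Q^{QR} = 4.037 kN and R_R = 0 − 4.037 = -4.037 kN.
R_Q = 228.5 + 4.037 = 232.6 kN.

R_Q = 232.6 kN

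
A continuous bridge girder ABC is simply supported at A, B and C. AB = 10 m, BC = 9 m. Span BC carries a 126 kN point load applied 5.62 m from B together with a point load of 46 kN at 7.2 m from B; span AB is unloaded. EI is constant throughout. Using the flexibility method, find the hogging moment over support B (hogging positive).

M_B = 105.5 kN·m

Take M_B as the redundant. Released structure: two simple spans AB and BC with a hinge at B.
End slopes at the hinge B, treating each span as simply supported:
  span BC: point load 126 at a = 5.62: Pab(L + b)/(6LEI) = 548.7/EI
  span BC: point load 46 at a = 7.2: Pab(L + b)/(6LEI) = 119.2/EI
  relative rotation θ_0 = (0 + 668)/EI = 668/EI
A unit hogging moment at B produces rotation L₁/(3EI) + L₂/(3EI) = 6.333/EI.
Compatibility: M_B·(L₁+L₂)/(3EI) = θ_0, giving M_B = 105.5 kN·m (hogging).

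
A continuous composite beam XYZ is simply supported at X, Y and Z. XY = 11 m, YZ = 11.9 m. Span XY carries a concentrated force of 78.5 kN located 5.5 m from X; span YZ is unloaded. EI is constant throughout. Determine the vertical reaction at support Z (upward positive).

Release continuity at Y by inserting a hinge; the redundant is the internal moment M_Y. The primary structure is two simply-supported spans XY and YZ.
Discontinuity in slope at Y on the released structure — sum the simple-span end rotations:
  span XY: point load 78.5 at a = 5.5: Pab(L + a)/(6LEI) = 593.7/EI
  relative rotation θ_0 = (593.7 + 0)/EI = 593.7/EI
A unit hogging moment at Y produces rotation L₁/(3EI) + L₂/(3EI) = 7.633/EI.
Compatibility: M_Y·(L₁+L₂)/(3EI) = θ_0, giving M_Y = 77.77 kN·m (hogging).
Span YZ, ΣM about Z: R_Y^{YZ}·11.9 = 0 + 77.77, so R_Y^{YZ} = 6.535 kN and R_Z = 0 − 6.535 = -6.535 kN.

R_Z = -6.535 kN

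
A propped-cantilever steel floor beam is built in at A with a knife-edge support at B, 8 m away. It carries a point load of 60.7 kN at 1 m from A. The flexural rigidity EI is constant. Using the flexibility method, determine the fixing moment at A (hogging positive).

M_A = 49.79 kN·m

Choose R_B as the redundant. The primary structure is the cantilever fixed at A.
Deflection at B on the released cantilever, summing each load's contribution:
  point load 60.7 at a = 1: Pa²(3L − a)/(6EI) = 232.7/EI
Flexibility coefficient — unit upward force at B: δ_{BB} = L³/(3EI) = 170.7/EI.
Compatibility at B: δ_0 − R_B·δ_{BB} = 0, so R_B = 232.7/170.7 = 1.363 kN.
Moment equilibrium about A: M_A = Σ(load moments about A) − R_B·L = 60.7 − 1.363×8 = 49.79 kN·m.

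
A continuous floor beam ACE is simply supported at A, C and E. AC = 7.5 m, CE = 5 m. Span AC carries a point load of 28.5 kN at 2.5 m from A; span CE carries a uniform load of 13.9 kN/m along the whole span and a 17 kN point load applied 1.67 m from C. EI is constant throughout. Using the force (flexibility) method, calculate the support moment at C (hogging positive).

M_C = 42.68 kN·m

Insert a hinge at C; M_C is the redundant, and each span becomes simply supported.
Discontinuity in slope at C on the released structure — sum the simple-span end rotations:
  span AC: point load 28.5 at a = 2.5: Pab(L + a)/(6LEI) = 79.17/EI
  span CE: UDL 13.9: wL³/(24EI) = 72.4/EI
  span CE: point load 17 at a = 1.67: Pab(L + b)/(6LEI) = 26.25/EI
  relative rotation θ_0 = (79.17 + 98.65)/EI = 177.8/EI
A unit hogging moment at C produces rotation L₁/(3EI) + L₂/(3EI) = 4.167/EI.
Compatibility: M_C·(L₁+L₂)/(3EI) = θ_0, giving M_C = 42.68 kN·m (hogging).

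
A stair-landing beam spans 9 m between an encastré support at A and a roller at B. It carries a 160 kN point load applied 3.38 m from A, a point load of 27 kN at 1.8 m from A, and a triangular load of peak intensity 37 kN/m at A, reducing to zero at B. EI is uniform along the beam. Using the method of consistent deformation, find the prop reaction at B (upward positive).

R_B = 64.42 kN

Take the reaction at B as the redundant and release it; the primary structure is a cantilever fixed at A.
Deflection at B on the released cantilever, summing each load's contribution:
  point load 160 at a = 3.38: Pa²(3L − a)/(6EI) = 7196/EI
  point load 27 at a = 1.8: Pa²(3L − a)/(6EI) = 367.4/EI
  triangular load, peak 37 at the fixed end: w₀L⁴/(30EI) = 8092/EI
  δ_0 = 15655/EI
Tip deflection under a unit load at B: L³/(3EI) = 243/EI.
The prop prevents deflection at B: R_B = δ_0/δ_{BB} = 15655/243 = 64.42 kN.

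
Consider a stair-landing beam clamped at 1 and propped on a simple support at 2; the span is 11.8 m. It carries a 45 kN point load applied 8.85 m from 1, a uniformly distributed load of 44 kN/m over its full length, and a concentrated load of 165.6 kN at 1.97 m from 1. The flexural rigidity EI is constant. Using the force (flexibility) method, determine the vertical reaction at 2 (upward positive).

Release the roller at 2. Primary structure: cantilever fixed at 1.
Downward deflection at the released point 2 due to the loads:
  point load 45 at a = 8.85: Pa²(3L − a)/(6EI) = 15596/EI
  UDL 44: wL⁴/(8EI) = 106633/EI
  point load 165.6 at a = 1.97: Pa²(3L − a)/(6EI) = 3581/EI
  δ_0 = 125810/EI
Flexibility coefficient — unit upward force at 2: δ_{22} = L³/(3EI) = 547.7/EI.
Compatibility at 2: δ_0 − R_2·δ_{22} = 0, so R_2 = 125810/547.7 = 229.7 kN.

R_2 = 229.7 kN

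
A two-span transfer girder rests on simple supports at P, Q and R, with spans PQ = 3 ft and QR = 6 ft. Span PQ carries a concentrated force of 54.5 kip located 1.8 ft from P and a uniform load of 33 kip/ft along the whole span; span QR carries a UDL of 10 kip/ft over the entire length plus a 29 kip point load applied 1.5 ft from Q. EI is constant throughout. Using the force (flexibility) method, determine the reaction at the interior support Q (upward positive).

R_Q = 169.9 kip

Release continuity at Q by inserting a hinge; the redundant is the internal moment M_Q. The primary structure is two simply-supported spans PQ and QR.
End slopes at the hinge Q, treating each span as simply supported:
  span PQ: point load 54.5 at a = 1.8: Pab(L + a)/(6LEI) = 31.39/EI
  span PQ: UDL 33: wL³/(24EI) = 37.12/EI
  span QR: UDL 10: wL³/(24EI) = 90/EI
  span QR: point load 29 at a = 1.5: Pab(L + b)/(6LEI) = 57.09/EI
  relative rotation θ_0 = (68.52 + 147.1)/EI = 215.6/EI
A unit hogging moment at Q produces rotation L₁/(3EI) + L₂/(3EI) = 3/EI.
Slope continuity at Q: θ_0 = M_Q·3/EI, so M_Q = 215.6/3 = 71.87 kip·ft (hogging).
Span PQ, ΣM about P with M_Q applied at Q: R_Q^{PQ}·3 = 246.6 + 71.87, so R_Q^{PQ} = 106.2 kip and R_P = 153.5 − 106.2 = 47.34 kip.
Span QR, ΣM about R: R_Q^{QR}·6 = 310.5 + 71.87, so R_Q^{QR} = 63.73 kip and R_R = 89 − 63.73 = 25.27 kip.
R_Q = 106.2 + 63.73 = 169.9 kip.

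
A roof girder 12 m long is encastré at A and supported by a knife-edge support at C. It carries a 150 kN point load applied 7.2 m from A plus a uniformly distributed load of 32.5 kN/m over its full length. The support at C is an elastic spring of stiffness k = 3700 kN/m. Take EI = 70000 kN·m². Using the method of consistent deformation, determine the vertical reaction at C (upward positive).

R_C = 204.3 kN

Choose R_C as the redundant. The primary structure is the cantilever fixed at A.
Free-end deflection of the primary structure under the applied loading (downward +):
  point load 150 at a = 7.2: Pa²(3L − a)/(6EI) = 37325/EI
  UDL 32.5: wL⁴/(8EI) = 84240/EI
  δ_0 = 121565/EI
Tip deflection under a unit load at C: L³/(3EI) = 576/EI.
With EI = 70000 kN·m²: δ_0 = 1.7366 m and δ_{CC} = 0.008229 m/kN.
Compatibility — the spring shortens by R_C/k under the reaction it provides: δ_0 − R_C·δ_{CC} = R_C/k. With 1/k = 0.00027 m/kN, R_C = δ_0 / (δ_{CC} + 1/k) = 1.7366 / (0.008229 + 0.00027) = 204.3 kN.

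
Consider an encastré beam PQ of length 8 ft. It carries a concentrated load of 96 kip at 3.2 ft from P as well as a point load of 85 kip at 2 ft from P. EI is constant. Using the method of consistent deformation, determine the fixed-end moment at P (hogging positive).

M_P = 206.2 kip·ft

Take the two fixed-end moments M_P, M_Q as redundants; the released structure is the simple span PQ.
End rotations of the released simple span under the applied load (×1/EI):
  at P: point load 96 at a = 3.2: Pab(L + b)/(6LEI) = 393.2/EI
  at Q: point load 96 at a = 3.2: Pab(L + a)/(6LEI) = 344.1/EI
  at P: point load 85 at a = 2: Pab(L + b)/(6LEI) = 297.5/EI
  at Q: point load 85 at a = 2: Pab(L + a)/(6LEI) = 212.5/EI
  θ_P0 = 690.7/EI,  θ_Q0 = 556.6/EI
Flexibility coefficients: a unit moment at one end gives L/(3EI) there and L/(6EI) at the far end, so f₁₁ = f₂₂ = 2.667/EI and f₁₂ = f₂₁ = 1.333/EI.
Compatibility — zero rotation at each built-in end:
  2.667 M_P + 1.333 M_Q = 690.7
  1.333 M_P + 2.667 M_Q = 556.6
Solving the pair gives M_P = 206.2 kip·ft and M_Q = 105.6 kip·ft (hogging).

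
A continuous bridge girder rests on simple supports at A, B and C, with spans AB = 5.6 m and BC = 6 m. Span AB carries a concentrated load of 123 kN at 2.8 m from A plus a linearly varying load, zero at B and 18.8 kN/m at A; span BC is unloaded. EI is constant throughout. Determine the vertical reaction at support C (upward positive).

R_C = -13.16 kN

Insert a hinge at B; M_B is the redundant, and each span becomes simply supported.
End slopes at the hinge B, treating each span as simply supported:
  span AB: point load 123 at a = 2.8: Pab(L + a)/(6LEI) = 241.1/EI
  span AB: triangular load, peak 18.8: 7w₀L³/(360EI) = 64.2/EI
  relative rotation θ_0 = (305.3 + 0)/EI = 305.3/EI
A unit hogging moment at B produces rotation L₁/(3EI) + L₂/(3EI) = 3.867/EI.
Compatibility: M_B·(L₁+L₂)/(3EI) = θ_0, giving M_B = 78.95 kN·m (hogging).
Span BC, ΣM about C: R_B^{BC}·6 = 0 + 78.95, so R_B^{BC} = 13.16 kN and R_C = 0 − 13.16 = -13.16 kN.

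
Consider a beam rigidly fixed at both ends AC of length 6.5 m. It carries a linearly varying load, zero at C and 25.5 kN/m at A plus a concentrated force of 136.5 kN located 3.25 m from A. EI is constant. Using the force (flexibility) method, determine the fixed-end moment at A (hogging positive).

Release both end moments; the primary structure is a simply-supported span AC with redundants M_A and M_C.
Simple-span end rotations at A and C under the given loads:
  at A: triangular load, peak 25.5: w₀L³/(45EI) = 155.6/EI
  at C: triangular load, peak 25.5: 7w₀L³/(360EI) = 136.2/EI
  at A: point load 136.5 at a = 3.25: Pab(L + b)/(6LEI) = 360.4/EI
  at C: point load 136.5 at a = 3.25: Pab(L + a)/(6LEI) = 360.4/EI
  θ_A0 = 516.1/EI,  θ_C0 = 496.6/EI
Flexibility coefficients: a unit moment at one end gives L/(3EI) there and L/(6EI) at the far end, so f₁₁ = f₂₂ = 2.167/EI and f₁₂ = f₂₁ = 1.083/EI.
Compatibility — zero rotation at each built-in end:
  2.167 M_A + 1.083 M_C = 516.1
  1.083 M_A + 2.167 M_C = 496.6
Solving the pair gives M_A = 164.8 kN·m and M_C = 146.8 kN·m (hogging).

M_A = 164.8 kN·m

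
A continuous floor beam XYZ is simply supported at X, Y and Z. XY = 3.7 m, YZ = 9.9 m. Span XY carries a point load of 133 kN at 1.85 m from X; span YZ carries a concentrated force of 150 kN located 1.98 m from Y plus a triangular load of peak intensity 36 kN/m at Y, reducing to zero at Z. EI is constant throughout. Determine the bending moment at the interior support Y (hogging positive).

M_Y = 352 kN·m

Insert a hinge at Y; M_Y is the redundant, and each span becomes simply supported.
End slopes at the hinge Y, treating each span as simply supported:
  span XY: point load 133 at a = 1.85: Pab(L + a)/(6LEI) = 113.8/EI
  span YZ: point load 150 at a = 1.98: Pab(L + b)/(6LEI) = 705.7/EI
  span YZ: triangular load, peak 36: w₀L³/(45EI) = 776.2/EI
  relative rotation θ_0 = (113.8 + 1482)/EI = 1596/EI
A unit hogging moment at Y produces rotation L₁/(3EI) + L₂/(3EI) = 4.533/EI.
Slope continuity at Y: θ_0 = M_Y·4.533/EI, so M_Y = 1596/4.533 = 352 kN·m (hogging).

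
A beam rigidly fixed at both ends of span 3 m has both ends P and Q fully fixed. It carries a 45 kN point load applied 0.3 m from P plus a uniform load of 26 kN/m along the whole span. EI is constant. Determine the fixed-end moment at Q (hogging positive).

M_Q = 20.71 kN·m

Release both end moments; the primary structure is a simply-supported span PQ with redundants M_P and M_Q.
On the primary (simply-supported) span, the end slopes from the loading are:
  at P: point load 45 at a = 0.3: Pab(L + b)/(6LEI) = 11.54/EI
  at Q: point load 45 at a = 0.3: Pab(L + a)/(6LEI) = 6.683/EI
  at P: UDL 26: wL³/(24EI) = 29.25/EI
  at Q: UDL 26: wL³/(24EI) = 29.25/EI
  θ_P0 = 40.79/EI,  θ_Q0 = 35.93/EI
Flexibility coefficients: a unit moment at one end gives L/(3EI) there and L/(6EI) at the far end, so f₁₁ = f₂₂ = 1/EI and f₁₂ = f₂₁ = 0.5/EI.
Compatibility — zero rotation at each built-in end:
  1 M_P + 0.5 M_Q = 40.79
  0.5 M_P + 1 M_Q = 35.93
Solving the pair gives M_P = 30.43 kN·m and M_Q = 20.71 kN·m (hogging).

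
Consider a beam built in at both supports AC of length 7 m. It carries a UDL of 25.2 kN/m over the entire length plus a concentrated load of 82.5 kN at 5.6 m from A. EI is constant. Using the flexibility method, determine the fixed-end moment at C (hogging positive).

M_C = 176.8 kN·m

Take the two fixed-end moments M_A, M_C as redundants; the released structure is the simple span AC.
End rotations of the released simple span under the applied load (×1/EI):
  at A: UDL 25.2: wL³/(24EI) = 360.1/EI
  at C: UDL 25.2: wL³/(24EI) = 360.1/EI
  at A: point load 82.5 at a = 5.6: Pab(L + b)/(6LEI) = 129.4/EI
  at C: point load 82.5 at a = 5.6: Pab(L + a)/(6LEI) = 194/EI
  θ_A0 = 489.5/EI,  θ_C0 = 554.2/EI
Flexibility coefficients: a unit moment at one end gives L/(3EI) there and L/(6EI) at the far end, so f₁₁ = f₂₂ = 2.333/EI and f₁₂ = f₂₁ = 1.167/EI.
Compatibility — zero rotation at each built-in end:
  2.333 M_A + 1.167 M_C = 489.5
  1.167 M_A + 2.333 M_C = 554.2
Solving the pair gives M_A = 121.4 kN·m and M_C = 176.8 kN·m (hogging).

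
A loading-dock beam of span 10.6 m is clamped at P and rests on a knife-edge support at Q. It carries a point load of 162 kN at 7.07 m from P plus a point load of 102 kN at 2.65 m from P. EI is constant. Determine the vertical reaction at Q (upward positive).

Remove the prop at Q; the released (primary) structure is a cantilever built in at P.
Free-end deflection of the primary structure under the applied loading (downward +):
  point load 162 at a = 7.07: Pa²(3L − a)/(6EI) = 33375/EI
  point load 102 at a = 2.65: Pa²(3L − a)/(6EI) = 3480/EI
  δ_0 = 36855/EI
Tip deflection under a unit load at Q: L³/(3EI) = 397/EI.
Compatibility at Q: δ_0 − R_Q·δ_{QQ} = 0, so R_Q = 36855/397 = 92.83 kN.

R_Q = 92.83 kN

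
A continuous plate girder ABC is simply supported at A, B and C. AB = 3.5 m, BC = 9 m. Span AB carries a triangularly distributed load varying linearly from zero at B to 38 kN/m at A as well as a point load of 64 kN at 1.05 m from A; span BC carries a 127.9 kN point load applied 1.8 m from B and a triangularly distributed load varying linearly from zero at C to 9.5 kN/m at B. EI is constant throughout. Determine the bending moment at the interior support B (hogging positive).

Take M_B as the redundant. Released structure: two simple spans AB and BC with a hinge at B.
Rotations at B on the released spans (each span's end-slope, ×1/EI):
  span AB: triangular load, peak 38: 7w₀L³/(360EI) = 31.68/EI
  span AB: point load 64 at a = 1.05: Pab(L + a)/(6LEI) = 35.67/EI
  span BC: point load 127.9 at a = 1.8: Pab(L + b)/(6LEI) = 497.3/EI
  span BC: triangular load, peak 9.5: w₀L³/(45EI) = 153.9/EI
  relative rotation θ_0 = (67.35 + 651.2)/EI = 718.5/EI
A unit hogging moment at B produces rotation L₁/(3EI) + L₂/(3EI) = 4.167/EI.
Slope continuity at B: θ_0 = M_B·4.167/EI, so M_B = 718.5/4.167 = 172.4 kN·m (hogging).

M_B = 172.4 kN·m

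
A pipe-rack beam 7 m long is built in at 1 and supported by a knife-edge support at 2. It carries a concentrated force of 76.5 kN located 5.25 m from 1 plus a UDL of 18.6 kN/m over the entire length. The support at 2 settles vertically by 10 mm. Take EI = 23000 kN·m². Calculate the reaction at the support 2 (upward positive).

Release the roller at 2. Primary structure: cantilever fixed at 1.
Primary-structure tip deflection at 2 by superposition:
  point load 76.5 at a = 5.25: Pa²(3L − a)/(6EI) = 5535/EI
  UDL 18.6: wL⁴/(8EI) = 5582/EI
  δ_0 = 11117/EI
Tip deflection under a unit load at 2: L³/(3EI) = 114.3/EI.
With EI = 23000 kN·m²: δ_0 = 0.48336 m and δ_{22} = 0.004971 m/kN.
Compatibility — the beam at 2 must follow the support down by 0.01 m: δ_0 − R_2·δ_{22} = 0.01, so R_2 = (0.48336 − 0.01)/0.004971 = 95.22 kN.

R_2 = 95.22 kN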